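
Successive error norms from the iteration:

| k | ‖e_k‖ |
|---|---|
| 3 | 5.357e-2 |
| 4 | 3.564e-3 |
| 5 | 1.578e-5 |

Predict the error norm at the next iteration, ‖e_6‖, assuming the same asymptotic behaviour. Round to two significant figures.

3.1e-10

First estimate the order: p ≈ ln(‖e_5‖/‖e_4‖) / ln(‖e_4‖/‖e_3‖) = ln(1.578e-5/3.564e-3)/ln(3.564e-3/5.357e-2) = ln(0.00442761)/ln(0.0665298) ≈ 1.9999.
Then ‖e_6‖ ≈ ‖e_5‖·(‖e_5‖/‖e_4‖)^p = 1.578e-5·(0.00442761)^1.9999 = 1.578e-5·1.96144e-05 ≈ 3.095e-10.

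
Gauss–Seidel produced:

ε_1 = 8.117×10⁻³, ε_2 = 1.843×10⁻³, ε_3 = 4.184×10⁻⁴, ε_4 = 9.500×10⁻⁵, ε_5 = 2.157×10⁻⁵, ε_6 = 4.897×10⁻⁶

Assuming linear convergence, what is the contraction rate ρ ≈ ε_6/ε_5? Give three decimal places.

ρ ≈ ε_6/ε_5 = 4.897×10⁻⁶/2.157×10⁻⁵ = 0.22703

0.227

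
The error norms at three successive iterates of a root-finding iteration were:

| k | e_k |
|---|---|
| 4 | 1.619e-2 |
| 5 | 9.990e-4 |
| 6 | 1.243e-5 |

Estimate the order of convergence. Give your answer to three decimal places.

1.575

p ≈ ln(e_6/e_5) / ln(e_5/e_4)
  = ln(1.243e-5/9.990e-4) / ln(9.990e-4/1.619e-2)
  = ln(0.0124424) / ln(0.0617048)
  = -4.386645 / -2.785394 ≈ 1.574874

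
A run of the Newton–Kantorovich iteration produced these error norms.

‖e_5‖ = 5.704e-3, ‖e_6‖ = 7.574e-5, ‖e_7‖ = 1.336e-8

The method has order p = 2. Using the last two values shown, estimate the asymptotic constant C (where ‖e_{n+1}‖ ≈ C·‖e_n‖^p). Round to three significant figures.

2.33

C ≈ ‖e_7‖ / ‖e_6‖^2
  = 1.336e-8 / (7.574e-5)^2
  = 1.336e-8 / 5.73655e-09 ≈ 2.3289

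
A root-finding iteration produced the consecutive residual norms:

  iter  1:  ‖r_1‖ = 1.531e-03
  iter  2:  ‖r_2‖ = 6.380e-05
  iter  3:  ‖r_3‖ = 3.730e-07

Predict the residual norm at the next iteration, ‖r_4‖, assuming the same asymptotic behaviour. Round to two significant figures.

First estimate the order: p ≈ ln(‖r_3‖/‖r_2‖) / ln(‖r_2‖/‖r_1‖) = ln(3.730e-07/6.380e-05)/ln(6.380e-05/1.531e-03) = ln(0.00584639)/ln(0.0416721) ≈ 1.6180.
Then ‖r_4‖ ≈ ‖r_3‖·(‖r_3‖/‖r_2‖)^p = 3.730e-07·(0.00584639)^1.6180 = 3.730e-07·0.000243683 ≈ 9.089e-11.

9.1e-11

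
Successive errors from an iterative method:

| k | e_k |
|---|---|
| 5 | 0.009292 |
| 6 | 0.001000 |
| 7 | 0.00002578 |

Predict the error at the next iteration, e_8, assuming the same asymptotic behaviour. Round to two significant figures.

First estimate the order: p ≈ ln(e_7/e_6) / ln(e_6/e_5) = ln(0.00002578/0.001000)/ln(0.001000/0.009292) = ln(0.02578)/ln(0.107619) ≈ 1.6410.
Then e_8 ≈ e_7·(e_7/e_6)^p = 0.00002578·(0.02578)^1.6410 = 0.00002578·0.00247124 ≈ 6.371e-08.

6.4e-8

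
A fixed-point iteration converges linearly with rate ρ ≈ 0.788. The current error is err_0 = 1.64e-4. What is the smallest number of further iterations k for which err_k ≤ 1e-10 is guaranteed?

After k steps, err_k ≈ 1.64e-4·0.788^k.
Need 0.788^k ≤ 1e-10/1.64e-4 = 6.09756e-07.
k ≥ ln(6.09756e-07)/ln(0.788) = -14.3102/-0.23826 = 60.061.
Smallest integer k = 61.

61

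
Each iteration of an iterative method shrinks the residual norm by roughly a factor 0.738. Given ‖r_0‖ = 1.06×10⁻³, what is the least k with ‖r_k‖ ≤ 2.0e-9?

After k steps, ‖r_k‖ ≈ 1.06×10⁻³·0.738^k.
Need 0.738^k ≤ 2.0e-9/1.06×10⁻³ = 1.88679e-06.
k ≥ ln(1.88679e-06)/ln(0.738) = -13.1806/-0.30381 = 43.384.
Smallest integer k = 44.

44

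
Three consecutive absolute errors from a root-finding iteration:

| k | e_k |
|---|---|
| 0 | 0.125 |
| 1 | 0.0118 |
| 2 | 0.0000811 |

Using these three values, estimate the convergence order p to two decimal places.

p ≈ ln(e_2/e_1) / ln(e_1/e_0)
  = ln(0.0000811/0.0118) / ln(0.0118/0.125)
  = ln(0.00687288) / ln(0.0944)
  = -4.98017 / -2.36021 ≈ 2.11005

2.11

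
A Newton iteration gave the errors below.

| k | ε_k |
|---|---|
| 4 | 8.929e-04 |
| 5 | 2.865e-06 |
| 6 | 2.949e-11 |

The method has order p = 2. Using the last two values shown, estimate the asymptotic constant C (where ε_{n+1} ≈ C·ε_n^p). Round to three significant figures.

3.59

C ≈ ε_6 / ε_5^2
  = 2.949e-11 / (2.865e-06)^2
  = 2.949e-11 / 8.20823e-12 ≈ 3.5927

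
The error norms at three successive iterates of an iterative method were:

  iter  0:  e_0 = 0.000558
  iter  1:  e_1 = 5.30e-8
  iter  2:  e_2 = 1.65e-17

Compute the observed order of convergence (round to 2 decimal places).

2.36

p ≈ ln(e_2/e_1) / ln(e_1/e_0)
  = ln(1.65e-17/5.30e-8) / ln(5.30e-8/0.000558)
  = ln(3.11321e-10) / ln(9.49821e-05)
  = -21.89020 / -9.26182 ≈ 2.36349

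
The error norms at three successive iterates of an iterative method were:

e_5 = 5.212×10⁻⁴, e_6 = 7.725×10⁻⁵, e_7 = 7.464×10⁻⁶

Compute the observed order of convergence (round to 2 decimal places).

1.22

p ≈ ln(e_7/e_6) / ln(e_6/e_5)
  = ln(7.464×10⁻⁶/7.725×10⁻⁵) / ln(7.725×10⁻⁵/5.212×10⁻⁴)
  = ln(0.0966214) / ln(0.148216)
  = -2.33696 / -1.90908 ≈ 1.22413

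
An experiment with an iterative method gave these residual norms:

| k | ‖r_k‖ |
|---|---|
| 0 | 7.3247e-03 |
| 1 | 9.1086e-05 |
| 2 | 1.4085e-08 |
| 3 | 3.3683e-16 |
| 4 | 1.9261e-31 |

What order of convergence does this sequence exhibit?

Consecutive ratios: ‖r_4‖/‖r_3‖ = 1.9261e-31/3.3683e-16 = 5.71831e-16, ‖r_3‖/‖r_2‖ = 3.3683e-16/1.4085e-08 = 2.39141e-08.
p ≈ ln(5.71831e-16)/ln(2.39141e-08) = -35.0977/-17.5488 ≈ 2.00.
So the convergence is quadratic (order 2).

2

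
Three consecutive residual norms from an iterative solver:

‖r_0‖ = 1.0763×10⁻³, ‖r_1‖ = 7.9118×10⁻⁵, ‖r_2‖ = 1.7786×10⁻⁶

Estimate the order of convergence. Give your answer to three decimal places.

p ≈ ln(‖r_2‖/‖r_1‖) / ln(‖r_1‖/‖r_0‖)
  = ln(1.7786×10⁻⁶/7.9118×10⁻⁵) / ln(7.9118×10⁻⁵/1.0763×10⁻³)
  = ln(0.0224803) / ln(0.0735092)
  = -3.795116 / -2.610345 ≈ 1.453875

1.454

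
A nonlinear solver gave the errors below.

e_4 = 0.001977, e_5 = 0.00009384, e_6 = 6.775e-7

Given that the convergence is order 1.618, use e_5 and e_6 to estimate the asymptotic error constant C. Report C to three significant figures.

C ≈ e_6 / e_5^1.618
  = 6.775e-7 / (0.00009384)^1.618
  = 6.775e-7 / 3.04315e-07 ≈ 2.2263

2.23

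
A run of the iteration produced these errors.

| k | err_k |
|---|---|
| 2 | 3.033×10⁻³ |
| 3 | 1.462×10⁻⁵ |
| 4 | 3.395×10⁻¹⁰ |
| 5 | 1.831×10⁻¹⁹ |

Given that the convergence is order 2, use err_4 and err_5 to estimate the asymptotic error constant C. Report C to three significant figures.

1.59

C ≈ err_5 / err_4^2
  = 1.831×10⁻¹⁹ / (3.395×10⁻¹⁰)^2
  = 1.831×10⁻¹⁹ / 1.1526e-19 ≈ 1.5886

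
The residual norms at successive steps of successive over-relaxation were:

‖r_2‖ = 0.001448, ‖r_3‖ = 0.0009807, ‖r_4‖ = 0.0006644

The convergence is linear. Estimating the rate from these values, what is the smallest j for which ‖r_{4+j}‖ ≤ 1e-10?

Rate ρ ≈ ‖r_4‖/‖r_3‖ = 0.0006644/0.0009807 = 0.6775.
After j more steps, ‖r_{4+j}‖ ≈ 0.0006644·ρ^j; need ρ^j ≤ 1e-10/0.0006644 = 1.50512e-07.
j ≥ ln(1.50512e-07)/ln(0.6775) = -15.7092/-0.38935 = 40.347.
So 41 more iterations are needed.

41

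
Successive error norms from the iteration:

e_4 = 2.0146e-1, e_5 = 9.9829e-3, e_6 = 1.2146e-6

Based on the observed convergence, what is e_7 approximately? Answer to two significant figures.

First estimate the order: p ≈ ln(e_6/e_5) / ln(e_5/e_4) = ln(1.2146e-6/9.9829e-3)/ln(9.9829e-3/2.0146e-1) = ln(0.000121668)/ln(0.0495528) ≈ 3.0000.
Then e_7 ≈ e_6·(e_6/e_5)^p = 1.2146e-6·(0.000121668)^3.0000 = 1.2146e-6·1.80106e-12 ≈ 2.188e-18.

2.2e-18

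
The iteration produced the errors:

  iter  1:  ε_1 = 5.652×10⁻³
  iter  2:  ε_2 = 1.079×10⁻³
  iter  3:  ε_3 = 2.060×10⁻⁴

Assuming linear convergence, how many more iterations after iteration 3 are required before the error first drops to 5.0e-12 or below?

Rate ρ ≈ ε_3/ε_2 = 2.060×10⁻⁴/1.079×10⁻³ = 0.1909.
After j more steps, ε_{3+j} ≈ 2.060×10⁻⁴·ρ^j; need ρ^j ≤ 5.0e-12/2.060×10⁻⁴ = 2.42718e-08.
j ≥ ln(2.42718e-08)/ln(0.1909) = -17.5340/-1.65601 = 10.588.
So 11 more iterations are needed.

11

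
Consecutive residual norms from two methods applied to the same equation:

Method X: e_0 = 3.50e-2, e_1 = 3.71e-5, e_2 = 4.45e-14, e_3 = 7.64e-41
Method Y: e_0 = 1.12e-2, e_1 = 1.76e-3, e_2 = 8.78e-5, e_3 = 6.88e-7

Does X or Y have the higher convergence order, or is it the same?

Method X: p ≈ ln(7.64e-41/4.45e-14)/ln(4.45e-14/3.71e-5) ≈ 3.00.
Method Y: p ≈ ln(6.88e-7/8.78e-5)/ln(8.78e-5/1.76e-3) ≈ 1.62.
Method X has the higher order (≈3.0 vs ≈1.6).

X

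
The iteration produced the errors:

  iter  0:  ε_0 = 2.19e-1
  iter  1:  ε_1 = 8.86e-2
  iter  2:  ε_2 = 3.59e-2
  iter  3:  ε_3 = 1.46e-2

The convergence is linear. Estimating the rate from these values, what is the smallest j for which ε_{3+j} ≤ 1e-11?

Rate ρ ≈ ε_3/ε_2 = 1.46e-2/3.59e-2 = 0.4067.
After j more steps, ε_{3+j} ≈ 1.46e-2·ρ^j; need ρ^j ≤ 1e-11/1.46e-2 = 6.84932e-10.
j ≥ ln(6.84932e-10)/ln(0.4067) = -21.1017/-0.89968 = 23.455.
So 24 more iterations are needed.

24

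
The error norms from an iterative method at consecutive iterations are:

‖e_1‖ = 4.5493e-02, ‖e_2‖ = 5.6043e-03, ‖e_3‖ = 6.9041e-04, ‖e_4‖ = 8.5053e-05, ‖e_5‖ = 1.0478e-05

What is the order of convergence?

1

Consecutive ratios: ‖e_5‖/‖e_4‖ = 1.0478e-05/8.5053e-05 = 0.123194, ‖e_4‖/‖e_3‖ = 8.5053e-05/6.9041e-04 = 0.123192.
p ≈ ln(0.123194)/ln(0.123192) = -2.0940/-2.0940 ≈ 1.00.
So the convergence is linear (order 1).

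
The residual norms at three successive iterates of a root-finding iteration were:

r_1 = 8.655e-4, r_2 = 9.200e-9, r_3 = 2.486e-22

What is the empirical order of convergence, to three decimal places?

2.728

p ≈ ln(r_3/r_2) / ln(r_2/r_1)
  = ln(2.486e-22/9.200e-9) / ln(9.200e-9/8.655e-4)
  = ln(2.70217e-14) / ln(1.06297e-05)
  = -31.242136 / -11.451859 ≈ 2.728128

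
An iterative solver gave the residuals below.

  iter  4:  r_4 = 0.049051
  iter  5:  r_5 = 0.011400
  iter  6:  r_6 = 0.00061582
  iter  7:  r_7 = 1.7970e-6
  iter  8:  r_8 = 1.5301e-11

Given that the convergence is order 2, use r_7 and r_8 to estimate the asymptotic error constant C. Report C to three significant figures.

C ≈ r_8 / r_7^2
  = 1.5301e-11 / (1.7970e-6)^2
  = 1.5301e-11 / 3.22921e-12 ≈ 4.7383

4.74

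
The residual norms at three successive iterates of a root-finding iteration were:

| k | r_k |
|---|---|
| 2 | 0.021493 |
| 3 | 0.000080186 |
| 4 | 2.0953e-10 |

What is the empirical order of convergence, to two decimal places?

2.30

p ≈ ln(r_4/r_3) / ln(r_3/r_2)
  = ln(2.0953e-10/0.000080186) / ln(0.000080186/0.021493)
  = ln(2.61305e-06) / ln(0.0037308)
  = -12.85499 / -5.59113 ≈ 2.29918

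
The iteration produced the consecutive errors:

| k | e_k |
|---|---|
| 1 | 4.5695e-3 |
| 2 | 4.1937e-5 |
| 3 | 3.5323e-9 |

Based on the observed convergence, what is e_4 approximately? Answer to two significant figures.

2.5e-17

First estimate the order: p ≈ ln(e_3/e_2) / ln(e_2/e_1) = ln(3.5323e-9/4.1937e-5)/ln(4.1937e-5/4.5695e-3) = ln(8.42287e-05)/ln(0.00917759) ≈ 2.0000.
Then e_4 ≈ e_3·(e_3/e_2)^p = 3.5323e-9·(8.42287e-05)^2.0000 = 3.5323e-9·7.09447e-09 ≈ 2.506e-17.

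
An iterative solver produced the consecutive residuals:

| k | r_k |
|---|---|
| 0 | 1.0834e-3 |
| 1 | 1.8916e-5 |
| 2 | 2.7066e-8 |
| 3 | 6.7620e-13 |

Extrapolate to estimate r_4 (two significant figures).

2.4e-20

First estimate the order: p ≈ ln(r_3/r_2) / ln(r_2/r_1) = ln(6.7620e-13/2.7066e-8)/ln(2.7066e-8/1.8916e-5) = ln(2.49834e-05)/ln(0.00143085) ≈ 1.6180.
Then r_4 ≈ r_3·(r_3/r_2)^p = 6.7620e-13·(2.49834e-05)^1.6180 = 6.7620e-13·3.57602e-08 ≈ 2.418e-20.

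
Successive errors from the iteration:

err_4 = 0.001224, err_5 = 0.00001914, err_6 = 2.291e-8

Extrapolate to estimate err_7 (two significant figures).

4.3e-13

First estimate the order: p ≈ ln(err_6/err_5) / ln(err_5/err_4) = ln(2.291e-8/0.00001914)/ln(0.00001914/0.001224) = ln(0.00119697)/ln(0.0156373) ≈ 1.6180.
Then err_7 ≈ err_6·(err_6/err_5)^p = 2.291e-8·(0.00119697)^1.6180 = 2.291e-8·1.87214e-05 ≈ 4.289e-13.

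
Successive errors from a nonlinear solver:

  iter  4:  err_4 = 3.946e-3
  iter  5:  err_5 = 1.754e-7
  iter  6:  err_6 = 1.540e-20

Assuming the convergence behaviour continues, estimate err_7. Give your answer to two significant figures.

1.0e-59

First estimate the order: p ≈ ln(err_6/err_5) / ln(err_5/err_4) = ln(1.540e-20/1.754e-7)/ln(1.754e-7/3.946e-3) = ln(8.77993e-14)/ln(4.44501e-05) ≈ 3.0000.
Then err_7 ≈ err_6·(err_6/err_5)^p = 1.540e-20·(8.77993e-14)^3.0000 = 1.540e-20·6.7682e-40 ≈ 1.042e-59.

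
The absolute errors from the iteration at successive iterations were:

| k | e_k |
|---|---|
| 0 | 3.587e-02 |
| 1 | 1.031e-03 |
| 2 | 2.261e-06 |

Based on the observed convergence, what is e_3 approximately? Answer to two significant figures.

First estimate the order: p ≈ ln(e_2/e_1) / ln(e_1/e_0) = ln(2.261e-06/1.031e-03)/ln(1.031e-03/3.587e-02) = ln(0.00219302)/ln(0.0287427) ≈ 1.7249.
Then e_3 ≈ e_2·(e_2/e_1)^p = 2.261e-06·(0.00219302)^1.7249 = 2.261e-06·2.59158e-05 ≈ 5.86e-11.

5.9e-11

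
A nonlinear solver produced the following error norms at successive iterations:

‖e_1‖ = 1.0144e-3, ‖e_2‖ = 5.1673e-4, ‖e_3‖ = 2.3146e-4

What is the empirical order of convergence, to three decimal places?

p ≈ ln(‖e_3‖/‖e_2‖) / ln(‖e_2‖/‖e_1‖)
  = ln(2.3146e-4/5.1673e-4) / ln(5.1673e-4/1.0144e-3)
  = ln(0.447932) / ln(0.509395)
  = -0.803114 / -0.674532 ≈ 1.190624

1.191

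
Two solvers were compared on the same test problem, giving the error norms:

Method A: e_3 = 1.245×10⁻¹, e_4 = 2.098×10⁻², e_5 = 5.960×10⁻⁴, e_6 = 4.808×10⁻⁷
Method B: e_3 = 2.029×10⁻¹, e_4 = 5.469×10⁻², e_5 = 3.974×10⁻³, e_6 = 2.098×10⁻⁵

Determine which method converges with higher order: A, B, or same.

same

Method A: p ≈ ln(4.808×10⁻⁷/5.960×10⁻⁴)/ln(5.960×10⁻⁴/2.098×10⁻²) ≈ 2.00.
Method B: p ≈ ln(2.098×10⁻⁵/3.974×10⁻³)/ln(3.974×10⁻³/5.469×10⁻²) ≈ 2.00.
Both orders ≈ 2.0 — effectively the same.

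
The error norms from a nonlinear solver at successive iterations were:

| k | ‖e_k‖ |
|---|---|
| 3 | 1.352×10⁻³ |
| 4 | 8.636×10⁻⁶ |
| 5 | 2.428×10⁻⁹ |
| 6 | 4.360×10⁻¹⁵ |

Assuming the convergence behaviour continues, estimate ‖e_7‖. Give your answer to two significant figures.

First estimate the order: p ≈ ln(‖e_6‖/‖e_5‖) / ln(‖e_5‖/‖e_4‖) = ln(4.360×10⁻¹⁵/2.428×10⁻⁹)/ln(2.428×10⁻⁹/8.636×10⁻⁶) = ln(1.79572e-06)/ln(0.000281149) ≈ 1.6180.
Then ‖e_7‖ ≈ ‖e_6‖·(‖e_6‖/‖e_5‖)^p = 4.360×10⁻¹⁵·(1.79572e-06)^1.6180 = 4.360×10⁻¹⁵·5.05078e-10 ≈ 2.202e-24.

2.2e-24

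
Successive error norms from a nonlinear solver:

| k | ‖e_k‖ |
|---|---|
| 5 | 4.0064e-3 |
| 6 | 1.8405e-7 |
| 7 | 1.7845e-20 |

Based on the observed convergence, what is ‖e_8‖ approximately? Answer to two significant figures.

1.6e-59

First estimate the order: p ≈ ln(‖e_7‖/‖e_6‖) / ln(‖e_6‖/‖e_5‖) = ln(1.7845e-20/1.8405e-7)/ln(1.8405e-7/4.0064e-3) = ln(9.69573e-14)/ln(4.5939e-05) ≈ 3.0000.
Then ‖e_8‖ ≈ ‖e_7‖·(‖e_7‖/‖e_6‖)^p = 1.7845e-20·(9.69573e-14)^3.0000 = 1.7845e-20·9.11468e-40 ≈ 1.627e-59.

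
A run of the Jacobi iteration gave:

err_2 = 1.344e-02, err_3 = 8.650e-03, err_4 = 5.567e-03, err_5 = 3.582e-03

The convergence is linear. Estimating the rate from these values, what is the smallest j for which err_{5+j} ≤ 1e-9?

35

Rate ρ ≈ err_5/err_4 = 3.582e-03/5.567e-03 = 0.6434.
After j more steps, err_{5+j} ≈ 3.582e-03·ρ^j; need ρ^j ≤ 1e-9/3.582e-03 = 2.79174e-07.
j ≥ ln(2.79174e-07)/ln(0.6434) = -15.0914/-0.44099 = 34.222.
So 35 more iterations are needed.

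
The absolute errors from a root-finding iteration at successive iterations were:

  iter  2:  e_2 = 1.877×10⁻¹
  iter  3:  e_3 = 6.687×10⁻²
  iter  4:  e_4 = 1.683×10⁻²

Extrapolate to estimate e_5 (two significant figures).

First estimate the order: p ≈ ln(e_4/e_3) / ln(e_3/e_2) = ln(1.683×10⁻²/6.687×10⁻²)/ln(6.687×10⁻²/1.877×10⁻¹) = ln(0.251682)/ln(0.35626) ≈ 1.3367.
Then e_5 ≈ e_4·(e_4/e_3)^p = 1.683×10⁻²·(0.251682)^1.3367 = 1.683×10⁻²·0.158168 ≈ 0.002662.

2.7e-3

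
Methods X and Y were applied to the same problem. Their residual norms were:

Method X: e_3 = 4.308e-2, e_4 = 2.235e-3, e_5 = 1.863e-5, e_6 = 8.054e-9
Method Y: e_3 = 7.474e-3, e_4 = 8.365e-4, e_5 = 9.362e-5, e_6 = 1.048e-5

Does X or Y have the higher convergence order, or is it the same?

X

Method X: p ≈ ln(8.054e-9/1.863e-5)/ln(1.863e-5/2.235e-3) ≈ 1.62.
Method Y: p ≈ ln(1.048e-5/9.362e-5)/ln(9.362e-5/8.365e-4) ≈ 1.00.
Method X has the higher order (≈1.6 vs ≈1.0).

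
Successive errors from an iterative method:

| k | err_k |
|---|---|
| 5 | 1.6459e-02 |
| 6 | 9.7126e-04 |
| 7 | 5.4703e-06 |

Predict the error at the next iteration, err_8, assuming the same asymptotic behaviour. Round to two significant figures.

First estimate the order: p ≈ ln(err_7/err_6) / ln(err_6/err_5) = ln(5.4703e-06/9.7126e-04)/ln(9.7126e-04/1.6459e-02) = ln(0.00563217)/ln(0.0590109) ≈ 1.8301.
Then err_8 ≈ err_7·(err_7/err_6)^p = 5.4703e-06·(0.00563217)^1.8301 = 5.4703e-06·7.64736e-05 ≈ 4.183e-10.

4.2e-10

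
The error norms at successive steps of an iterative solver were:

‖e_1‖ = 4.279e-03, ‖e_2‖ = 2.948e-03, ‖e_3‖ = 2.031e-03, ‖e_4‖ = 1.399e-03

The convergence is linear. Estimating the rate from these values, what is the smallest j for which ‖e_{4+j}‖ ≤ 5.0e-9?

Rate ρ ≈ ‖e_4‖/‖e_3‖ = 1.399e-03/2.031e-03 = 0.6888.
After j more steps, ‖e_{4+j}‖ ≈ 1.399e-03·ρ^j; need ρ^j ≤ 5.0e-9/1.399e-03 = 3.57398e-06.
j ≥ ln(3.57398e-06)/ln(0.6888) = -12.5418/-0.37280 = 33.642.
So 34 more iterations are needed.

34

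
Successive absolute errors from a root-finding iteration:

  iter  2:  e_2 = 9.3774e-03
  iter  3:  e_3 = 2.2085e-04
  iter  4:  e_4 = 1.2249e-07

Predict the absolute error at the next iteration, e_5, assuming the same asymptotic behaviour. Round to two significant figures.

First estimate the order: p ≈ ln(e_4/e_3) / ln(e_3/e_2) = ln(1.2249e-07/2.2085e-04)/ln(2.2085e-04/9.3774e-03) = ln(0.00055463)/ln(0.0235513) ≈ 2.0000.
Then e_5 ≈ e_4·(e_4/e_3)^p = 1.2249e-07·(0.00055463)^2.0000 = 1.2249e-07·3.07614e-07 ≈ 3.768e-14.

3.8e-14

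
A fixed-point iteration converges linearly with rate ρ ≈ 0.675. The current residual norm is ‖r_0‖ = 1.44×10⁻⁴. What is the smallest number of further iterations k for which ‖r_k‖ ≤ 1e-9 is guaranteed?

31

After k steps, ‖r_k‖ ≈ 1.44×10⁻⁴·0.675^k.
Need 0.675^k ≤ 1e-9/1.44×10⁻⁴ = 6.94444e-06.
k ≥ ln(6.94444e-06)/ln(0.675) = -11.8776/-0.39304 = 30.220.
Smallest integer k = 31.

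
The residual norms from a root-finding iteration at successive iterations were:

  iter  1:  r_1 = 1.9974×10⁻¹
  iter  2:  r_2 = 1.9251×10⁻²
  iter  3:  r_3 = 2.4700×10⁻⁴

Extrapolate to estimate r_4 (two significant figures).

7.4e-8

First estimate the order: p ≈ ln(r_3/r_2) / ln(r_2/r_1) = ln(2.4700×10⁻⁴/1.9251×10⁻²)/ln(1.9251×10⁻²/1.9974×10⁻¹) = ln(0.0128305)/ln(0.0963803) ≈ 1.8619.
Then r_4 ≈ r_3·(r_3/r_2)^p = 2.4700×10⁻⁴·(0.0128305)^1.8619 = 2.4700×10⁻⁴·0.000300427 ≈ 7.421e-08.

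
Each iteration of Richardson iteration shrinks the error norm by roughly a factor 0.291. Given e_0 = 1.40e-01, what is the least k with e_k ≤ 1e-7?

After k steps, e_k ≈ 1.40e-01·0.291^k.
Need 0.291^k ≤ 1e-7/1.40e-01 = 7.14286e-07.
k ≥ ln(7.14286e-07)/ln(0.291) = -14.1520/-1.23443 = 11.464.
Smallest integer k = 12.

12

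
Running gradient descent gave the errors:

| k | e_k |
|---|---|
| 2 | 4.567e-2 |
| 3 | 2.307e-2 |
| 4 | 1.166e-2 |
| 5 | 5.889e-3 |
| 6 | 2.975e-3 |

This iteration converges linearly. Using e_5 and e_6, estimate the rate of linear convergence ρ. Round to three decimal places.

ρ ≈ e_6/e_5 = 2.975e-3/5.889e-3 = 0.50518

0.505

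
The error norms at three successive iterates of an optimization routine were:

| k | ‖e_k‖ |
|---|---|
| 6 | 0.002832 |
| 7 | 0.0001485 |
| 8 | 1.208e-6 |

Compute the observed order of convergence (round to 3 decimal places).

1.632

p ≈ ln(‖e_8‖/‖e_7‖) / ln(‖e_7‖/‖e_6‖)
  = ln(1.208e-6/0.0001485) / ln(0.0001485/0.002832)
  = ln(0.00813468) / ln(0.0524364)
  = -4.811619 / -2.948154 ≈ 1.632079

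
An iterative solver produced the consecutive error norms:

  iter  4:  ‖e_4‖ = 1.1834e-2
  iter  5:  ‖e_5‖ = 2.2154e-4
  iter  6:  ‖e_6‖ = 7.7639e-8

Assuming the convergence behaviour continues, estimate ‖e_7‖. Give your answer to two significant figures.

9.5e-15

First estimate the order: p ≈ ln(‖e_6‖/‖e_5‖) / ln(‖e_5‖/‖e_4‖) = ln(7.7639e-8/2.2154e-4)/ln(2.2154e-4/1.1834e-2) = ln(0.000350451)/ln(0.0187206) ≈ 2.0000.
Then ‖e_7‖ ≈ ‖e_6‖·(‖e_6‖/‖e_5‖)^p = 7.7639e-8·(0.000350451)^2.0000 = 7.7639e-8·1.22816e-07 ≈ 9.535e-15.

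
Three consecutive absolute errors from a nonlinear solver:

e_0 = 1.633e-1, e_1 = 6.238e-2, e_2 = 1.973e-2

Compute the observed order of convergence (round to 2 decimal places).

1.20

p ≈ ln(e_2/e_1) / ln(e_1/e_0)
  = ln(1.973e-2/6.238e-2) / ln(6.238e-2/1.633e-1)
  = ln(0.316287) / ln(0.381996)
  = -1.15111 / -0.96235 ≈ 1.19614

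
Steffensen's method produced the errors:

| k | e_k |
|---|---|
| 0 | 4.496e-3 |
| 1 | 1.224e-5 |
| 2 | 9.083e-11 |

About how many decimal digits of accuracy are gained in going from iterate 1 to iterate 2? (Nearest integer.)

5

Digits gained ≈ log₁₀(e_1/e_2) = log₁₀(1.224e-5/9.083e-11) = log₁₀(134757) ≈ 5.130.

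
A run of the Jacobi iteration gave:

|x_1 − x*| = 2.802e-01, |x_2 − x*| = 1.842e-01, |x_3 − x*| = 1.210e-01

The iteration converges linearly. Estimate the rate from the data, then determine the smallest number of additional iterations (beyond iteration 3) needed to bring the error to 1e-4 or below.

Rate ρ ≈ |x_3 − x*|/|x_2 − x*| = 1.210e-01/1.842e-01 = 0.6569.
After j more steps, |x_{3+j} − x*| ≈ 1.210e-01·ρ^j; need ρ^j ≤ 1e-4/1.210e-01 = 0.000826446.
j ≥ ln(0.000826446)/ln(0.6569) = -7.0984/-0.42022 = 16.892.
So 17 more iterations are needed.

17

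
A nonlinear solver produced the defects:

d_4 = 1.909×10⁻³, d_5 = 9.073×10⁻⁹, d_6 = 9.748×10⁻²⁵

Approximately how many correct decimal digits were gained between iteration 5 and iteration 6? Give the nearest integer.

16

Digits gained ≈ log₁₀(d_5/d_6) = log₁₀(9.073×10⁻⁹/9.748×10⁻²⁵) = log₁₀(9.30755e+15) ≈ 15.969.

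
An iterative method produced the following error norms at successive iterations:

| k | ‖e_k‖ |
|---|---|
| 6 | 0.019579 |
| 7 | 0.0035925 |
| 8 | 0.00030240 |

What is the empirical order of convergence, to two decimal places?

p ≈ ln(‖e_8‖/‖e_7‖) / ln(‖e_7‖/‖e_6‖)
  = ln(0.00030240/0.0035925) / ln(0.0035925/0.019579)
  = ln(0.0841754) / ln(0.183487)
  = -2.47485 / -1.69561 ≈ 1.45956

1.46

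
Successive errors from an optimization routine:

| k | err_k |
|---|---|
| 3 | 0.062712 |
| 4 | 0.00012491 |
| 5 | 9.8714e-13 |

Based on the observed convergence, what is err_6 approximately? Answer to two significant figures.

First estimate the order: p ≈ ln(err_5/err_4) / ln(err_4/err_3) = ln(9.8714e-13/0.00012491)/ln(0.00012491/0.062712) = ln(7.90281e-09)/ln(0.0019918) ≈ 3.0000.
Then err_6 ≈ err_5·(err_5/err_4)^p = 9.8714e-13·(7.90281e-09)^3.0000 = 9.8714e-13·4.93565e-25 ≈ 4.872e-37.

4.9e-37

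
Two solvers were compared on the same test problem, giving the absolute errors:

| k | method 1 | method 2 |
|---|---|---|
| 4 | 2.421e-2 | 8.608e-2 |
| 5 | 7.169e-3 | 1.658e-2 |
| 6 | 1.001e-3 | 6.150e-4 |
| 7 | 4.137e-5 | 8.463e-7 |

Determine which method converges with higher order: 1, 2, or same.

2

Method 1: p ≈ ln(4.137e-5/1.001e-3)/ln(1.001e-3/7.169e-3) ≈ 1.62.
Method 2: p ≈ ln(8.463e-7/6.150e-4)/ln(6.150e-4/1.658e-2) ≈ 2.00.
Method 2 has the higher order (≈2.0 vs ≈1.6).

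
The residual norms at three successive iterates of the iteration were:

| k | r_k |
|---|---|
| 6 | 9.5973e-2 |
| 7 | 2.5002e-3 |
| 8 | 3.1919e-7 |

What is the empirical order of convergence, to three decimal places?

2.458

p ≈ ln(r_8/r_7) / ln(r_7/r_6)
  = ln(3.1919e-7/2.5002e-3) / ln(2.5002e-3/9.5973e-2)
  = ln(0.000127666) / ln(0.0260511)
  = -8.966093 / -3.647695 ≈ 2.458016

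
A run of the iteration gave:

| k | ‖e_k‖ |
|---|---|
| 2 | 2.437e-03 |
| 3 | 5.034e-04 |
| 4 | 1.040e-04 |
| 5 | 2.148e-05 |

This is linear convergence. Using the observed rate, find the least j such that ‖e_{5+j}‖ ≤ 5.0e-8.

4

Rate ρ ≈ ‖e_5‖/‖e_4‖ = 2.148e-05/1.040e-04 = 0.2065.
After j more steps, ‖e_{5+j}‖ ≈ 2.148e-05·ρ^j; need ρ^j ≤ 5.0e-8/2.148e-05 = 0.00232775.
j ≥ ln(0.00232775)/ln(0.2065) = -6.0629/-1.57745 = 3.843.
So 4 more iterations are needed.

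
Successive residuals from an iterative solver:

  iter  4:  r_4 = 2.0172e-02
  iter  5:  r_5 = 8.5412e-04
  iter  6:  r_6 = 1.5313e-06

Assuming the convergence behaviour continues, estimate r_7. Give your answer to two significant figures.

First estimate the order: p ≈ ln(r_6/r_5) / ln(r_5/r_4) = ln(1.5313e-06/8.5412e-04)/ln(8.5412e-04/2.0172e-02) = ln(0.00179284)/ln(0.0423419) ≈ 2.0000.
Then r_7 ≈ r_6·(r_6/r_5)^p = 1.5313e-06·(0.00179284)^2.0000 = 1.5313e-06·3.21428e-06 ≈ 4.922e-12.

4.9e-12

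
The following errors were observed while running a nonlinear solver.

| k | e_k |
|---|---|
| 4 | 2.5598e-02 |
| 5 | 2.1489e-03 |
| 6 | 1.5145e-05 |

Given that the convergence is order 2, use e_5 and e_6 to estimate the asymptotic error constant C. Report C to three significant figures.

3.28

C ≈ e_6 / e_5^2
  = 1.5145e-05 / (2.1489e-03)^2
  = 1.5145e-05 / 4.61777e-06 ≈ 3.2797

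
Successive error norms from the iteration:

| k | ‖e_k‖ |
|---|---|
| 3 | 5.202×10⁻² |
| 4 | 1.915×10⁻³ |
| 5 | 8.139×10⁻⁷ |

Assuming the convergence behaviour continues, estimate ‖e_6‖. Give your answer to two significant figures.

First estimate the order: p ≈ ln(‖e_5‖/‖e_4‖) / ln(‖e_4‖/‖e_3‖) = ln(8.139×10⁻⁷/1.915×10⁻³)/ln(1.915×10⁻³/5.202×10⁻²) = ln(0.000425013)/ln(0.0368128) ≈ 2.3512.
Then ‖e_6‖ ≈ ‖e_5‖·(‖e_5‖/‖e_4‖)^p = 8.139×10⁻⁷·(0.000425013)^2.3512 = 8.139×10⁻⁷·1.18222e-08 ≈ 9.622e-15.

9.6e-15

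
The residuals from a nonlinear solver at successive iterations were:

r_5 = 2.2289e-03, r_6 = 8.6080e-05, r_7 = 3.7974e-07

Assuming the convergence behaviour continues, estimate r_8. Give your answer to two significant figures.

4.5e-11

First estimate the order: p ≈ ln(r_7/r_6) / ln(r_6/r_5) = ln(3.7974e-07/8.6080e-05)/ln(8.6080e-05/2.2289e-03) = ln(0.00441148)/ln(0.0386199) ≈ 1.6667.
Then r_8 ≈ r_7·(r_7/r_6)^p = 3.7974e-07·(0.00441148)^1.6667 = 3.7974e-07·0.000118639 ≈ 4.505e-11.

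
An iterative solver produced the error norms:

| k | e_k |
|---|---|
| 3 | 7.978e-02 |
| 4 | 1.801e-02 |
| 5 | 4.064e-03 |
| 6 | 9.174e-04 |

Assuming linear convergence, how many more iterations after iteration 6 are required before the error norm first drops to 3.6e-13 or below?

Rate ρ ≈ e_6/e_5 = 9.174e-04/4.064e-03 = 0.2257.
After j more steps, e_{6+j} ≈ 9.174e-04·ρ^j; need ρ^j ≤ 3.6e-13/9.174e-04 = 3.92413e-10.
j ≥ ln(3.92413e-10)/ln(0.2257) = -21.6587/-1.48855 = 14.550.
So 15 more iterations are needed.

15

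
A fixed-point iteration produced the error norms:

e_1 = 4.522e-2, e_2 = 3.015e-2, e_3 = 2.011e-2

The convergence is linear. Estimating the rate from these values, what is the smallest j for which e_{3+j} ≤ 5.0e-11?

Rate ρ ≈ e_3/e_2 = 2.011e-2/3.015e-2 = 0.6670.
After j more steps, e_{3+j} ≈ 2.011e-2·ρ^j; need ρ^j ≤ 5.0e-11/2.011e-2 = 2.48633e-09.
j ≥ ln(2.48633e-09)/ln(0.6670) = -19.8125/-0.40497 = 48.923.
So 49 more iterations are needed.

49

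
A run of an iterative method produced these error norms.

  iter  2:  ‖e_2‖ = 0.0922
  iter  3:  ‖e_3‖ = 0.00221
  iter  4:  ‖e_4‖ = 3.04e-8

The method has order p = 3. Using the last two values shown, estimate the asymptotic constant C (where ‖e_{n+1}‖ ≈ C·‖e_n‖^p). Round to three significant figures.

2.82

C ≈ ‖e_4‖ / ‖e_3‖^3
  = 3.04e-8 / (0.00221)^3
  = 3.04e-8 / 1.07939e-08 ≈ 2.8164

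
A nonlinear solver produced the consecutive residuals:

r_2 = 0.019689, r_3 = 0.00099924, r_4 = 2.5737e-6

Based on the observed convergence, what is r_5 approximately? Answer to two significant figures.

First estimate the order: p ≈ ln(r_4/r_3) / ln(r_3/r_2) = ln(2.5737e-6/0.00099924)/ln(0.00099924/0.019689) = ln(0.00257566)/ln(0.0507512) ≈ 2.0000.
Then r_5 ≈ r_4·(r_4/r_3)^p = 2.5737e-6·(0.00257566)^2.0000 = 2.5737e-6·6.63402e-06 ≈ 1.707e-11.

1.7e-11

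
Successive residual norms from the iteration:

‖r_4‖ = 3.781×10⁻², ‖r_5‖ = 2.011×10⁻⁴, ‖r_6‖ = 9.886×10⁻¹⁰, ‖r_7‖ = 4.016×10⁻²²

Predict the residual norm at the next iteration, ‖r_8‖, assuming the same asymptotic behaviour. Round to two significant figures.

First estimate the order: p ≈ ln(‖r_7‖/‖r_6‖) / ln(‖r_6‖/‖r_5‖) = ln(4.016×10⁻²²/9.886×10⁻¹⁰)/ln(9.886×10⁻¹⁰/2.011×10⁻⁴) = ln(4.06231e-13)/ln(4.91596e-06) ≈ 2.3343.
Then ‖r_8‖ ≈ ‖r_7‖·(‖r_7‖/‖r_6‖)^p = 4.016×10⁻²²·(4.06231e-13)^2.3343 = 4.016×10⁻²²·1.18894e-29 ≈ 4.775e-51.

4.8e-51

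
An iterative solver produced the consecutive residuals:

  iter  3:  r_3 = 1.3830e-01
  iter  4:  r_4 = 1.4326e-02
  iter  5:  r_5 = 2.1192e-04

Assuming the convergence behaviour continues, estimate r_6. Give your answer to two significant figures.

First estimate the order: p ≈ ln(r_5/r_4) / ln(r_4/r_3) = ln(2.1192e-04/1.4326e-02)/ln(1.4326e-02/1.3830e-01) = ln(0.0147927)/ln(0.103586) ≈ 1.8584.
Then r_6 ≈ r_5·(r_5/r_4)^p = 2.1192e-04·(0.0147927)^1.8584 = 2.1192e-04·0.000397389 ≈ 8.421e-08.

8.4e-8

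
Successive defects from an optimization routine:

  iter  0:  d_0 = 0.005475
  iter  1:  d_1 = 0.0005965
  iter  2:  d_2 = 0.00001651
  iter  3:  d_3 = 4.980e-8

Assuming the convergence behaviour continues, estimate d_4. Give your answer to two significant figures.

4.2e-12

First estimate the order: p ≈ ln(d_3/d_2) / ln(d_2/d_1) = ln(4.980e-8/0.00001651)/ln(0.00001651/0.0005965) = ln(0.00301635)/ln(0.0276781) ≈ 1.6179.
Then d_4 ≈ d_3·(d_3/d_2)^p = 4.980e-8·(0.00301635)^1.6179 = 4.980e-8·8.35706e-05 ≈ 4.162e-12.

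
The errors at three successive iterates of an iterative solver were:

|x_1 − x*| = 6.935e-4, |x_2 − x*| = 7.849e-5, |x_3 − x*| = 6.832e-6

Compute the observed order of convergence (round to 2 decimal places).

p ≈ ln(|x_3 − x*|/|x_2 − x*|) / ln(|x_2 − x*|/|x_1 − x*|)
  = ln(6.832e-6/7.849e-5) / ln(7.849e-5/6.935e-4)
  = ln(0.0870429) / ln(0.11318)
  = -2.44135 / -2.17878 ≈ 1.12051

1.12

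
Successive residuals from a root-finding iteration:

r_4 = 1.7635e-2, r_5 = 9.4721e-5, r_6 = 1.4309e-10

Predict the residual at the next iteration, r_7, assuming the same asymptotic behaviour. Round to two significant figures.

First estimate the order: p ≈ ln(r_6/r_5) / ln(r_5/r_4) = ln(1.4309e-10/9.4721e-5)/ln(9.4721e-5/1.7635e-2) = ln(1.51065e-06)/ln(0.00537119) ≈ 2.5643.
Then r_7 ≈ r_6·(r_6/r_5)^p = 1.4309e-10·(1.51065e-06)^2.5643 = 1.4309e-10·1.18476e-15 ≈ 1.695e-25.

1.7e-25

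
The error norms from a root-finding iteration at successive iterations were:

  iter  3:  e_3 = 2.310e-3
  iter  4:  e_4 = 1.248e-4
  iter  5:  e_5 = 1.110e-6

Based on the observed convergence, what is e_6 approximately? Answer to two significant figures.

5.3e-10

First estimate the order: p ≈ ln(e_5/e_4) / ln(e_4/e_3) = ln(1.110e-6/1.248e-4)/ln(1.248e-4/2.310e-3) = ln(0.00889423)/ln(0.054026) ≈ 1.6182.
Then e_6 ≈ e_5·(e_5/e_4)^p = 1.110e-6·(0.00889423)^1.6182 = 1.110e-6·0.000480007 ≈ 5.328e-10.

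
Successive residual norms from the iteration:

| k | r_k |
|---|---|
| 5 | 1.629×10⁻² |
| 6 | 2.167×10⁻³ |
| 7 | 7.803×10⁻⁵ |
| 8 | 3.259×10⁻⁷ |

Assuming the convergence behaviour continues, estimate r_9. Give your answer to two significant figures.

First estimate the order: p ≈ ln(r_8/r_7) / ln(r_7/r_6) = ln(3.259×10⁻⁷/7.803×10⁻⁵)/ln(7.803×10⁻⁵/2.167×10⁻³) = ln(0.0041766)/ln(0.0360083) ≈ 1.6481.
Then r_9 ≈ r_8·(r_8/r_7)^p = 3.259×10⁻⁷·(0.0041766)^1.6481 = 3.259×10⁻⁷·0.000119916 ≈ 3.908e-11.

3.9e-11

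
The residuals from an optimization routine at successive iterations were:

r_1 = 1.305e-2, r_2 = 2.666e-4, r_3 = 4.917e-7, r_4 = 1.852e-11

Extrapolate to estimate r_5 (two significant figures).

1.3e-18

First estimate the order: p ≈ ln(r_4/r_3) / ln(r_3/r_2) = ln(1.852e-11/4.917e-7)/ln(4.917e-7/2.666e-4) = ln(3.76652e-05)/ln(0.00184434) ≈ 1.6181.
Then r_5 ≈ r_4·(r_4/r_3)^p = 1.852e-11·(3.76652e-05)^1.6181 = 1.852e-11·6.94111e-08 ≈ 1.285e-18.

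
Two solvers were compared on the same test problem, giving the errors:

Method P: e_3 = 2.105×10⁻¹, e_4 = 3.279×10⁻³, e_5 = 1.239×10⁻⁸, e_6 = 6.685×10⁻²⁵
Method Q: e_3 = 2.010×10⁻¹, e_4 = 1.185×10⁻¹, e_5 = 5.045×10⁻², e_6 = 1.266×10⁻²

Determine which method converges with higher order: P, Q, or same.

Method P: p ≈ ln(6.685×10⁻²⁵/1.239×10⁻⁸)/ln(1.239×10⁻⁸/3.279×10⁻³) ≈ 3.00.
Method Q: p ≈ ln(1.266×10⁻²/5.045×10⁻²)/ln(5.045×10⁻²/1.185×10⁻¹) ≈ 1.62.
Method P has the higher order (≈3.0 vs ≈1.6).

P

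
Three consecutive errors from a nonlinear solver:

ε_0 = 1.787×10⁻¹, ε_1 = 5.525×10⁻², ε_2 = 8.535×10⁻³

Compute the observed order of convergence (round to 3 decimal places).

1.591

p ≈ ln(ε_2/ε_1) / ln(ε_1/ε_0)
  = ln(8.535×10⁻³/5.525×10⁻²) / ln(5.525×10⁻²/1.787×10⁻¹)
  = ln(0.15448) / ln(0.309177)
  = -1.867691 / -1.173841 ≈ 1.591094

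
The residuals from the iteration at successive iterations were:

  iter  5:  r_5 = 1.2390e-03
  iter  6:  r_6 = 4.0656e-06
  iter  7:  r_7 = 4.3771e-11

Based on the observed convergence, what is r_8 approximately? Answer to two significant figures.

First estimate the order: p ≈ ln(r_7/r_6) / ln(r_6/r_5) = ln(4.3771e-11/4.0656e-06)/ln(4.0656e-06/1.2390e-03) = ln(1.07662e-05)/ln(0.00328136) ≈ 2.0000.
Then r_8 ≈ r_7·(r_7/r_6)^p = 4.3771e-11·(1.07662e-05)^2.0000 = 4.3771e-11·1.15911e-10 ≈ 5.074e-21.

5.1e-21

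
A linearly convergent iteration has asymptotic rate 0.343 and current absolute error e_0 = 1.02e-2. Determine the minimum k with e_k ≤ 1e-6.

9

After k steps, e_k ≈ 1.02e-2·0.343^k.
Need 0.343^k ≤ 1e-6/1.02e-2 = 9.80392e-05.
k ≥ ln(9.80392e-05)/ln(0.343) = -9.2301/-1.07002 = 8.626.
Smallest integer k = 9.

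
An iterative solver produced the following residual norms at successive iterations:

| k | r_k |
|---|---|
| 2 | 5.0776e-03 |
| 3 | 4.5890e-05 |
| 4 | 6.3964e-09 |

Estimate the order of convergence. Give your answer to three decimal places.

1.886

p ≈ ln(r_4/r_3) / ln(r_3/r_2)
  = ln(6.3964e-09/4.5890e-05) / ln(4.5890e-05/5.0776e-03)
  = ln(0.000139385) / ln(0.00903773)
  = -8.878271 / -4.706347 ≈ 1.886446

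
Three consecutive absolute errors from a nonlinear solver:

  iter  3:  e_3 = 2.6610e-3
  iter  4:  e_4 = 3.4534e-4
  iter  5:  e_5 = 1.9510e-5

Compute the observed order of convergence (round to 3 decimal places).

p ≈ ln(e_5/e_4) / ln(e_4/e_3)
  = ln(1.9510e-5/3.4534e-4) / ln(3.4534e-4/2.6610e-3)
  = ln(0.056495) / ln(0.129778)
  = -2.873603 / -2.041930 ≈ 1.407298

1.407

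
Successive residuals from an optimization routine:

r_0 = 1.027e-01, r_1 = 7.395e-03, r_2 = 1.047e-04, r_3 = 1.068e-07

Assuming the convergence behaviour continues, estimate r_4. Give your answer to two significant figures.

1.5e-12

First estimate the order: p ≈ ln(r_3/r_2) / ln(r_2/r_1) = ln(1.068e-07/1.047e-04)/ln(1.047e-04/7.395e-03) = ln(0.00102006)/ln(0.0141582) ≈ 1.6178.
Then r_4 ≈ r_3·(r_3/r_2)^p = 1.068e-07·(0.00102006)^1.6178 = 1.068e-07·1.44729e-05 ≈ 1.546e-12.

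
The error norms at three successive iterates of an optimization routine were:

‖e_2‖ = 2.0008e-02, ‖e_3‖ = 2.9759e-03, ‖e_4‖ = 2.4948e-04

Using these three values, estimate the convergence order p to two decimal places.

p ≈ ln(‖e_4‖/‖e_3‖) / ln(‖e_3‖/‖e_2‖)
  = ln(2.4948e-04/2.9759e-03) / ln(2.9759e-03/2.0008e-02)
  = ln(0.0838335) / ln(0.148736)
  = -2.47892 / -1.90558 ≈ 1.30087

1.30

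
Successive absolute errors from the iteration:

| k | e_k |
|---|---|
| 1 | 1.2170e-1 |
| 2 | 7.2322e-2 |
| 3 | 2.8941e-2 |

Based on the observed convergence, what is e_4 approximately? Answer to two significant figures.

First estimate the order: p ≈ ln(e_3/e_2) / ln(e_2/e_1) = ln(2.8941e-2/7.2322e-2)/ln(7.2322e-2/1.2170e-1) = ln(0.400169)/ln(0.594265) ≈ 1.7598.
Then e_4 ≈ e_3·(e_3/e_2)^p = 2.8941e-2·(0.400169)^1.7598 = 2.8941e-2·0.199539 ≈ 0.005775.

5.8e-3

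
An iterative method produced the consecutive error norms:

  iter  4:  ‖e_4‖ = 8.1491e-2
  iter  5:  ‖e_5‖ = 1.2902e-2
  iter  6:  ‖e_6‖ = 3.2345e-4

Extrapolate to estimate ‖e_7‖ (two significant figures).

2.0e-7

First estimate the order: p ≈ ln(‖e_6‖/‖e_5‖) / ln(‖e_5‖/‖e_4‖) = ln(3.2345e-4/1.2902e-2)/ln(1.2902e-2/8.1491e-2) = ln(0.0250698)/ln(0.158324) ≈ 1.9999.
Then ‖e_7‖ ≈ ‖e_6‖·(‖e_6‖/‖e_5‖)^p = 3.2345e-4·(0.0250698)^1.9999 = 3.2345e-4·0.000628727 ≈ 2.034e-07.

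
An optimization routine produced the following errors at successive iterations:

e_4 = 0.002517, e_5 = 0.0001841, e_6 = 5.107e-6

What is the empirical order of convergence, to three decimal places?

1.371

p ≈ ln(e_6/e_5) / ln(e_5/e_4)
  = ln(5.107e-6/0.0001841) / ln(0.0001841/0.002517)
  = ln(0.0277404) / ln(0.0731426)
  = -3.584865 / -2.615344 ≈ 1.370705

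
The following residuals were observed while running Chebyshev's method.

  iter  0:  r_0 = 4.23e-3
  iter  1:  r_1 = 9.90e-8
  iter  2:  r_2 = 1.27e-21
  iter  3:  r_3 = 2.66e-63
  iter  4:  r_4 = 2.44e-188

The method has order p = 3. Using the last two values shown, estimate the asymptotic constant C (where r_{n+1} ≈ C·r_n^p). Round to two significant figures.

C ≈ r_4 / r_3^3
  = 2.44e-188 / (2.66e-63)^3
  = 2.44e-188 / 1.88211e-188 ≈ 1.2964

1.3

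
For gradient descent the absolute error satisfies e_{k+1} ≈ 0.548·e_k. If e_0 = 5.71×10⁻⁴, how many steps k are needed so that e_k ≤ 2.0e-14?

41

After k steps, e_k ≈ 5.71×10⁻⁴·0.548^k.
Need 0.548^k ≤ 2.0e-14/5.71×10⁻⁴ = 3.50263e-11.
k ≥ ln(3.50263e-11)/ln(0.548) = -24.0749/-0.60148 = 40.026.
Smallest integer k = 41.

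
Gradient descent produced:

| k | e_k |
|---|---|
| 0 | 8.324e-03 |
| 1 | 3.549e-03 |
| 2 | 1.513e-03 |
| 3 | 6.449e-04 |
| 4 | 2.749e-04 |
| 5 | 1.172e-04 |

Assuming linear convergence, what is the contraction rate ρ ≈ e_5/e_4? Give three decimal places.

0.426

ρ ≈ e_5/e_4 = 1.172e-04/2.749e-04 = 0.42634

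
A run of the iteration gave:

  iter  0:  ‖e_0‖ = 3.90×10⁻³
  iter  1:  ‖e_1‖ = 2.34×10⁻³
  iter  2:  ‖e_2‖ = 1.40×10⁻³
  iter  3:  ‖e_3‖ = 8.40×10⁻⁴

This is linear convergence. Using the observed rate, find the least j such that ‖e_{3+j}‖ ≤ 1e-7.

Rate ρ ≈ ‖e_3‖/‖e_2‖ = 8.40×10⁻⁴/1.40×10⁻³ = 0.6000.
After j more steps, ‖e_{3+j}‖ ≈ 8.40×10⁻⁴·ρ^j; need ρ^j ≤ 1e-7/8.40×10⁻⁴ = 0.000119048.
j ≥ ln(0.000119048)/ln(0.6000) = -9.0360/-0.51083 = 17.689.
So 18 more iterations are needed.

18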